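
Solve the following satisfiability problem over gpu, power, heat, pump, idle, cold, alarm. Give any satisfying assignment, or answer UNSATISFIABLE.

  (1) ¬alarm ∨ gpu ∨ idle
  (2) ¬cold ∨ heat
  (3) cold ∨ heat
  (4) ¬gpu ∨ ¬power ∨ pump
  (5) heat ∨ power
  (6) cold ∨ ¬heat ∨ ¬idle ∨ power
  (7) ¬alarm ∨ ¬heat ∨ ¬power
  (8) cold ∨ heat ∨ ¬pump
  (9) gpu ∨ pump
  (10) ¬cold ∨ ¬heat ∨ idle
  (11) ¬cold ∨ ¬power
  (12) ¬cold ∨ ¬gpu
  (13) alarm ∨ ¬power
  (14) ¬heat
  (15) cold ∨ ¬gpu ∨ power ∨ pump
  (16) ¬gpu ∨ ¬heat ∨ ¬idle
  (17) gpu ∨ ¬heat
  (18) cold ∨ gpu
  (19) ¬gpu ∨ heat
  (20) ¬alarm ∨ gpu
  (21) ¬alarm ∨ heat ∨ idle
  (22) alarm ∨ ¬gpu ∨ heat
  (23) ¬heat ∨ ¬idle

UNSATISFIABLE

Case heat = True:
  Clause (¬heat) is falsified — contradiction.
Case heat = False:
  (¬cold ∨ heat) forces cold = False.
  Clause (cold ∨ heat) is falsified — contradiction.
Both cases fail, so the formula is unsatisfiable.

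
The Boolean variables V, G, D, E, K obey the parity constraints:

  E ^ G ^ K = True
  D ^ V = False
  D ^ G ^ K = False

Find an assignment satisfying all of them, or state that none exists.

V=F; G=T; D=F; E=T; K=T

E ^ G ^ K = T ^ T ^ T = True ✓
D ^ V = F ^ F = False ✓
D ^ G ^ K = F ^ T ^ T = False ✓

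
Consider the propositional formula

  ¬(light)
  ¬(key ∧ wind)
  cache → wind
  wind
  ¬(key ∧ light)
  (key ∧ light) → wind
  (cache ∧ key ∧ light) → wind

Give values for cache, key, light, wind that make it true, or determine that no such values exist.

cache = False, key = False, light = False, wind = True

Unit clause (¬light) forces light = False.
Unit clause (wind) forces wind = True.
In (¬key ∨ ¬wind) only ¬key is left, so key = False.
Set cache = False.
Check each clause:
  (¬light): ¬light holds.
  (wind): wind holds.
  (¬key ∨ ¬wind): ¬key holds.
  (¬key ∨ ¬light): ¬key holds.
  (¬cache ∨ ¬key ∨ ¬light ∨ wind): ¬cache holds.
  (¬key ∨ ¬light ∨ wind): ¬key holds.
  (¬cache ∨ wind): ¬cache holds.
All clauses satisfied.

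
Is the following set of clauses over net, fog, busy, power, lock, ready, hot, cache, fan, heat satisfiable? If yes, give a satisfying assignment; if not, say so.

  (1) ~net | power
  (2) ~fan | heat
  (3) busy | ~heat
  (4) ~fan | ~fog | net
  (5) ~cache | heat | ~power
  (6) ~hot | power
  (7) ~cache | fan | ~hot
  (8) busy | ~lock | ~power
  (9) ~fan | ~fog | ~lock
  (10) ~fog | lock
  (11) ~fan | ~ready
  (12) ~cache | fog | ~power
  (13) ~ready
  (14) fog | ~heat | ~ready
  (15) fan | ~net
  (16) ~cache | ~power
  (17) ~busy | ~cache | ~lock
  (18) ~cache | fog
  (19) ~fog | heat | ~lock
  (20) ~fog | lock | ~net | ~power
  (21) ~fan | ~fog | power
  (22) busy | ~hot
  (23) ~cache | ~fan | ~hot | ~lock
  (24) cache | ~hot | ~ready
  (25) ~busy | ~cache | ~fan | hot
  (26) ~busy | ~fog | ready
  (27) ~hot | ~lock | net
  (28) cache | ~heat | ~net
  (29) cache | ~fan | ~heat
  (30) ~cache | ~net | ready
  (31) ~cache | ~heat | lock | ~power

net = False; fog = False; busy = True; power = False; lock = False; ready = False; hot = False; cache = False; fan = False; heat = False

Unit clause (~ready) forces ready = False.
Set net = False.
Set fog = False.
  then (~cache | fog) forces cache = False.
Set busy = True.
Set power = False.
  then (~hot | power) forces hot = False.
Set lock = False.
Try fan = True:
  (~fan | heat) forces heat = True.
  clause (cache | ~fan | ~heat) is falsified — backtrack.
So fan = False.
Set heat = False.
All clauses satisfied.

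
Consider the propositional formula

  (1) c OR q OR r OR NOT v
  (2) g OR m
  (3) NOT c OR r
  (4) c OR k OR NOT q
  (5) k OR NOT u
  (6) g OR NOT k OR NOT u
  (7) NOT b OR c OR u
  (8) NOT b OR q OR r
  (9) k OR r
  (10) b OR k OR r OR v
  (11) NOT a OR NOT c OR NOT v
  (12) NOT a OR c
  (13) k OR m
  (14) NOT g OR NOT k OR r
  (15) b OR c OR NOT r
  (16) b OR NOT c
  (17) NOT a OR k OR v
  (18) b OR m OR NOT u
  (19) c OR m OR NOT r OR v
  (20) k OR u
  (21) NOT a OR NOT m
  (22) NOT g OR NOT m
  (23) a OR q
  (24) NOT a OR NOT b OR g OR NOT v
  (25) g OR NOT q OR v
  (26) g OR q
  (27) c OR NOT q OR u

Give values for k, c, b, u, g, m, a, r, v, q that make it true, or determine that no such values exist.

k=T; c=T; b=T; u=F; g=T; m=F; a=F; r=T; v=F; q=T

Set k = True.
Set c = True.
  then (NOT c OR r) forces r = True.
  then (b OR NOT c) forces b = True.
Set u = False.
Set g = True.
  then (NOT g OR NOT m) forces m = False.
Set a = False.
  then (a OR q) forces q = True.
Set v = False.
All clauses satisfied.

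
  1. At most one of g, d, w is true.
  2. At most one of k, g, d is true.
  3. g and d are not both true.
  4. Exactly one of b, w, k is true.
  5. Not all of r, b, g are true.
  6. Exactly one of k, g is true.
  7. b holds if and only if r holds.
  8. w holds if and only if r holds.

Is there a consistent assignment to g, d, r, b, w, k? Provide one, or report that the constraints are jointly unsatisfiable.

g = False, d = False, r = False, b = False, w = False, k = True

  (1) {g, d, w}: 0 true — at most one ✓
  (2) {k, g, d}: 1 true — at most one ✓
  (3) g=F, d=F — not both ✓
  (4) {b, w, k}: 1 true — exactly one ✓
  (5) {r, b, g}: 0/3 true — not all ✓
  (6) {k, g}: 1 true — exactly one ✓
  (7) b=F, r=F — same ✓
  (8) w=F, r=F — same ✓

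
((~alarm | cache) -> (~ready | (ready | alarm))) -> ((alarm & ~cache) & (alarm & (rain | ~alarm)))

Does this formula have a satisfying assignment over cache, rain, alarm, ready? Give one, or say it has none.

cache = False, rain = True, alarm = True, ready = False

  ((~alarm | cache) -> (~ready | (ready | alarm))) -> ((alarm & ~cache) & (alarm & (rain | ~alarm))) = True
    (~alarm | cache) -> (~ready | (ready | alarm)) = True
      ~alarm | cache = False
        ~alarm = False
      ~ready | (ready | alarm) = True
        ~ready = True
        ready | alarm = True
    (alarm & ~cache) & (alarm & (rain | ~alarm)) = True
      alarm & ~cache = True
        ~cache = True
      alarm & (rain | ~alarm) = True
        rain | ~alarm = True
          ~alarm = False
The formula evaluates to True.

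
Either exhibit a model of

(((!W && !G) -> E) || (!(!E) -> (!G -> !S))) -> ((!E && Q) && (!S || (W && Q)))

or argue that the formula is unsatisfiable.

E=F, S=F, Q=T, G=F, W=F

  (((!W && !G) -> E) || (!(!E) -> (!G -> !S))) -> ((!E && Q) && (!S || (W && Q))) = True
    ((!W && !G) -> E) || (!(!E) -> (!G -> !S)) = True
      (!W && !G) -> E = False
        !W && !G = True
          !W = True
          !G = True
      !(!E) -> (!G -> !S) = True
        !(!E) = False
          !E = True
        !G -> !S = True
          !G = True
          !S = True
    (!E && Q) && (!S || (W && Q)) = True
      !E && Q = True
        !E = True
      !S || (W && Q) = True
        !S = True
        W && Q = False
The formula evaluates to True.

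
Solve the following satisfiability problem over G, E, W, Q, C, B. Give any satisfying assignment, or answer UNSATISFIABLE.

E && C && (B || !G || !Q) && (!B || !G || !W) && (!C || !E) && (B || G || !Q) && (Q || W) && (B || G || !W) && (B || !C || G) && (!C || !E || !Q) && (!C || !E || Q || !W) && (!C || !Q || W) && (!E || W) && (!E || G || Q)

Unsatisfiable — no assignment works.

Case E = True:
  (C) forces C = True.
  Clause (!C || !E) is falsified — contradiction.
Case E = False:
  Clause (E) is falsified — contradiction.
Both cases fail, so the formula is unsatisfiable.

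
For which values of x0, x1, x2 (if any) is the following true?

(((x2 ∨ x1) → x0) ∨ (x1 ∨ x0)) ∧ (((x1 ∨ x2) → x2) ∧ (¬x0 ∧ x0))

Case x0 = True: the conjunct ¬x0 is False.
Case x0 = False: the conjunct x0 is False.
Both cases fail — unsatisfiable.

Unsatisfiable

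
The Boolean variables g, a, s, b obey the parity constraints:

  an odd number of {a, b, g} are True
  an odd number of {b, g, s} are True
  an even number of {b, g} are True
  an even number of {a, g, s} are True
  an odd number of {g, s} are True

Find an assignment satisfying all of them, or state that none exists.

g=F, a=T, s=T, b=F

{a, b, g}: 1 true → odd ✓
{b, g, s}: 1 true → odd ✓
{b, g}: 0 true → even ✓
{a, g, s}: 2 true → even ✓
{g, s}: 1 true → odd ✓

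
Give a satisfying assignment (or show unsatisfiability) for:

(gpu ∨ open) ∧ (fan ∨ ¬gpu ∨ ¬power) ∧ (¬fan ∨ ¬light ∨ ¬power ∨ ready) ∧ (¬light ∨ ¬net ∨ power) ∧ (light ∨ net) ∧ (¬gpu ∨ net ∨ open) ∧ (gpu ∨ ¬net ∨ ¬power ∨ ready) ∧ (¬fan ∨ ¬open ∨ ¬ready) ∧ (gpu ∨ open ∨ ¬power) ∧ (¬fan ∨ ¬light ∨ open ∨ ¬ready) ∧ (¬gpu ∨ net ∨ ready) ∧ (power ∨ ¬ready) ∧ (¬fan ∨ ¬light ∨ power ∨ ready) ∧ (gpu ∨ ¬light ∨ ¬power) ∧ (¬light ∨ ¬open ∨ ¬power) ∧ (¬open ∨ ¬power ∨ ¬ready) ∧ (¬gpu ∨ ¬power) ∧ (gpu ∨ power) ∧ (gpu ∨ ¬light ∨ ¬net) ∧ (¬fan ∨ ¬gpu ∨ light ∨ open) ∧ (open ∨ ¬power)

Set net = True.
Set fan = True.
Try open = False:
  (gpu ∨ open) forces gpu = True.
  (¬gpu ∨ ¬power) forces power = False.
  (¬light ∨ ¬net ∨ power) forces light = False.
  clause (¬fan ∨ ¬gpu ∨ light ∨ open) is falsified — backtrack.
So open = True.
  then (¬fan ∨ ¬open ∨ ¬ready) forces ready = False.
Try light = True:
  (¬fan ∨ ¬light ∨ ¬power ∨ ready) forces power = False.
  clause (¬light ∨ ¬net ∨ power) is falsified — backtrack.
So light = False.
Set power = False.
  then (gpu ∨ power) forces gpu = True.
All clauses satisfied.

net=T, fan=T, open=T, light=F, ready=F, power=F, gpu=T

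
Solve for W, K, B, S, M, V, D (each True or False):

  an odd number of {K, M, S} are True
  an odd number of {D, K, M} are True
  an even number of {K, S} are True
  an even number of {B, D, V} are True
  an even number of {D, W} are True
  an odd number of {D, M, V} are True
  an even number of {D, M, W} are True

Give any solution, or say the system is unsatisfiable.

Unsatisfiable — no assignment works.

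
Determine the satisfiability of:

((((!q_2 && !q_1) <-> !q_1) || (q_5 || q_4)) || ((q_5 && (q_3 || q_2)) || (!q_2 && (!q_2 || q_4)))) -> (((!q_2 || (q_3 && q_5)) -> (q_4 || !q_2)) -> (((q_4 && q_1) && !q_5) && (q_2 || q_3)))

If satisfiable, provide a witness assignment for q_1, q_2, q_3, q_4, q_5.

q_1 = True; q_2 = True; q_3 = False; q_4 = True; q_5 = False

  ((((!q_2 && !q_1) <-> !q_1) || (q_5 || q_4)) || ((q_5 && (q_3 || q_2)) || (!q_2 && (!q_2 || q_4)))) -> (((!q_2 || (q_3 && q_5)) -> (q_4 || !q_2)) -> (((q_4 && q_1) && !q_5) && (q_2 || q_3))) = True
    (((!q_2 && !q_1) <-> !q_1) || (q_5 || q_4)) || ((q_5 && (q_3 || q_2)) || (!q_2 && (!q_2 || q_4))) = True
      ((!q_2 && !q_1) <-> !q_1) || (q_5 || q_4) = True
        (!q_2 && !q_1) <-> !q_1 = True
          !q_2 && !q_1 = False
            !q_2 = False
            !q_1 = False
          !q_1 = False
        q_5 || q_4 = True
      (q_5 && (q_3 || q_2)) || (!q_2 && (!q_2 || q_4)) = False
        q_5 && (q_3 || q_2) = False
          q_3 || q_2 = True
        !q_2 && (!q_2 || q_4) = False
          !q_2 = False
          !q_2 || q_4 = True
            !q_2 = False
    ((!q_2 || (q_3 && q_5)) -> (q_4 || !q_2)) -> (((q_4 && q_1) && !q_5) && (q_2 || q_3)) = True
      (!q_2 || (q_3 && q_5)) -> (q_4 || !q_2) = True
        !q_2 || (q_3 && q_5) = False
          !q_2 = False
          q_3 && q_5 = False
        q_4 || !q_2 = True
          !q_2 = False
      ((q_4 && q_1) && !q_5) && (q_2 || q_3) = True
        (q_4 && q_1) && !q_5 = True
          q_4 && q_1 = True
          !q_5 = True
        q_2 || q_3 = True
The formula evaluates to True.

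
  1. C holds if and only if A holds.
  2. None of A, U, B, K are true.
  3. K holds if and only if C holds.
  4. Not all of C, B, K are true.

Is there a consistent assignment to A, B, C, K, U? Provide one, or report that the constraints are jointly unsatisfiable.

A = False; B = False; C = False; K = False; U = False

  (1) C=F, A=F — same ✓
  (2) {A, U, B, K}: 0 true — none ✓
  (3) K=F, C=F — same ✓
  (4) {C, B, K}: 0/3 true — not all ✓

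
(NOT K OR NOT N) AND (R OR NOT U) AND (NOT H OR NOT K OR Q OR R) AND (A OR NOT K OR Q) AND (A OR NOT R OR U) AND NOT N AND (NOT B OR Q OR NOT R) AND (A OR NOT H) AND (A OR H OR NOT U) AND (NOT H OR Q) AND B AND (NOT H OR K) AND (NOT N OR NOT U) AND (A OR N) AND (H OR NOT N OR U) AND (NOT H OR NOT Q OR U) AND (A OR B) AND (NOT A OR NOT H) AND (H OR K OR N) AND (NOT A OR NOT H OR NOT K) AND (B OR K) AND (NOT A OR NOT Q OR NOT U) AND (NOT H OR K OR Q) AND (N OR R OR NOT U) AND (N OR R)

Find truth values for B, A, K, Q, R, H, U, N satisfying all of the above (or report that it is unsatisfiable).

Unit clause (NOT N) forces N = False.
Unit clause (B) forces B = True.
In (A OR N) only A is left, so A = True.
In (NOT A OR NOT H) only NOT H is left, so H = False.
In (H OR K OR N) only K is left, so K = True.
In (N OR R) only R is left, so R = True.
In (NOT B OR Q OR NOT R) only Q is left, so Q = True.
In (NOT A OR NOT Q OR NOT U) only NOT U is left, so U = False.
All clauses satisfied.

B=T; A=T; K=T; Q=T; R=T; H=F; U=F; N=F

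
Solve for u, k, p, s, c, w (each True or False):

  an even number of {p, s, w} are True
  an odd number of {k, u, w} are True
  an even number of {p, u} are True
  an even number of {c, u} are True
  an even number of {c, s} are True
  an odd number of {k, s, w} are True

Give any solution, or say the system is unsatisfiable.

u = True; k = False; p = True; s = True; c = True; w = False

{p, s, w}: 2 true → even ✓
{k, u, w}: 1 true → odd ✓
{p, u}: 2 true → even ✓
{c, u}: 2 true → even ✓
{c, s}: 2 true → even ✓
{k, s, w}: 1 true → odd ✓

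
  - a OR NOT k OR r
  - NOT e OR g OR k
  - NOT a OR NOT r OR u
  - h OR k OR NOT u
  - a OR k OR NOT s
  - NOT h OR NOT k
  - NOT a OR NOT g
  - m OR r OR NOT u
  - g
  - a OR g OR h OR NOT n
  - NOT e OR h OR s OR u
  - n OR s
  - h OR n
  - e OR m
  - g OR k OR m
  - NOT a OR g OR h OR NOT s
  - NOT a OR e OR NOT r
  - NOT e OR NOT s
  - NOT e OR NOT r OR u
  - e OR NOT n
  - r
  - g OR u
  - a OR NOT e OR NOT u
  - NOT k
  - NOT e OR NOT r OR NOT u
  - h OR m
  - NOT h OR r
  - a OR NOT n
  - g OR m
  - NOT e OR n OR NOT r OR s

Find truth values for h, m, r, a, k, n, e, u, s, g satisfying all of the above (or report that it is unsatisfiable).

No satisfying assignment exists.

Case k = True:
  Clause (NOT k) is falsified — contradiction.
Case k = False:
  (g) forces g = True.
  (NOT a OR NOT g) forces a = False.
  (a OR k OR NOT s) forces s = False.
  (n OR s) forces n = True.
  Clause (a OR NOT n) is falsified — contradiction.
Both cases fail, so the formula is unsatisfiable.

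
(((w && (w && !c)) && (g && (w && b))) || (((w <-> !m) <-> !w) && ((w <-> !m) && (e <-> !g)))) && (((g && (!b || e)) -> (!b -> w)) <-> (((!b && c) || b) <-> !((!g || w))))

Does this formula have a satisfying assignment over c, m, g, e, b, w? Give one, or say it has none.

c = False; m = True; g = True; e = False; b = False; w = False

  ((w && (w && !c)) && (g && (w && b))) || (((w <-> !m) <-> !w) && ((w <-> !m) && (e <-> !g))) = True
    (w && (w && !c)) && (g && (w && b)) = False
      w && (w && !c) = False
        w && !c = False
          !c = True
      g && (w && b) = False
        w && b = False
    ((w <-> !m) <-> !w) && ((w <-> !m) && (e <-> !g)) = True
      (w <-> !m) <-> !w = True
        w <-> !m = True
          !m = False
        !w = True
      (w <-> !m) && (e <-> !g) = True
        w <-> !m = True
          !m = False
        e <-> !g = True
          !g = False
  ((g && (!b || e)) -> (!b -> w)) <-> (((!b && c) || b) <-> !((!g || w))) = True
    (g && (!b || e)) -> (!b -> w) = False
      g && (!b || e) = True
        !b || e = True
          !b = True
      !b -> w = False
        !b = True
    ((!b && c) || b) <-> !((!g || w)) = False
      (!b && c) || b = False
        !b && c = False
          !b = True
      !((!g || w)) = True
        !g || w = False
          !g = False
Both conjuncts True, so the formula holds.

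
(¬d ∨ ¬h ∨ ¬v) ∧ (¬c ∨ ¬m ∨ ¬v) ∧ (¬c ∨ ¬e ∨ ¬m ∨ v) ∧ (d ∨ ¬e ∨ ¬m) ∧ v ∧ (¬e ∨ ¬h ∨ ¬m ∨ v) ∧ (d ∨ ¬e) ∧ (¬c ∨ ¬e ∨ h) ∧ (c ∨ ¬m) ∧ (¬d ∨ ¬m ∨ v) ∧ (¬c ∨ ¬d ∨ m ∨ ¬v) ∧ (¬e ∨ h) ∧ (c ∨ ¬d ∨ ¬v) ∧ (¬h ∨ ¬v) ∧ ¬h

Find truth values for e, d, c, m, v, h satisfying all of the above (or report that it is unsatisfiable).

e: False, d: False, c: True, m: False, v: True, h: False

Unit clause (v) forces v = True.
In (¬h ∨ ¬v) only ¬h is left, so h = False.
In (¬e ∨ h) only ¬e is left, so e = False.
Try d = True:
  (c ∨ ¬d ∨ ¬v) forces c = True.
  (¬c ∨ ¬m ∨ ¬v) forces m = False.
  clause (¬c ∨ ¬d ∨ m ∨ ¬v) is falsified — backtrack.
So d = False.
Set c = True.
  then (¬c ∨ ¬m ∨ ¬v) forces m = False.
All clauses satisfied.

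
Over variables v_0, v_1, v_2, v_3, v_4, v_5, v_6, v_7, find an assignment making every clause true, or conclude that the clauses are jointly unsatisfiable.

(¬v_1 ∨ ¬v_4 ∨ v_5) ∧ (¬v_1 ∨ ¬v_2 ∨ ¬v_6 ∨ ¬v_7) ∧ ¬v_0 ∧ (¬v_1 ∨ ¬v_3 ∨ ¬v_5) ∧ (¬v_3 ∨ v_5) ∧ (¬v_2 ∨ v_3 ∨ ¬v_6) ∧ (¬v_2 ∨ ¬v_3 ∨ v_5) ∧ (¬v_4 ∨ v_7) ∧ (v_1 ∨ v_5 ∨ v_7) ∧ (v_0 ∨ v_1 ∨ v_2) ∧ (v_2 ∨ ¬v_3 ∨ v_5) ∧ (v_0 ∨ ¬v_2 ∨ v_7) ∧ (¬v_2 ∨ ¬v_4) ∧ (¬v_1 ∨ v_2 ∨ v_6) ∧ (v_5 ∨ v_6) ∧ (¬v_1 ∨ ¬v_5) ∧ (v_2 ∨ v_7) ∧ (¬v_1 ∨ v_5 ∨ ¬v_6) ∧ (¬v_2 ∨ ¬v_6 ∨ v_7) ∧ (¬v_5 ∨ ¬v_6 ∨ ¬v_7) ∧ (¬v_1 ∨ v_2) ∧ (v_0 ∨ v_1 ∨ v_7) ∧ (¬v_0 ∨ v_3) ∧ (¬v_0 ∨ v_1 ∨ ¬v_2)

Unit clause (¬v_0) forces v_0 = False.
Try v_1 = True:
  (¬v_1 ∨ ¬v_5) forces v_5 = False.
  (¬v_1 ∨ ¬v_4 ∨ v_5) forces v_4 = False.
  (¬v_3 ∨ v_5) forces v_3 = False.
  (v_5 ∨ v_6) forces v_6 = True.
  clause (¬v_1 ∨ v_5 ∨ ¬v_6) is falsified — backtrack.
So v_1 = False.
  then (v_0 ∨ v_1 ∨ v_2) forces v_2 = True.
  then (v_0 ∨ ¬v_2 ∨ v_7) forces v_7 = True.
  then (¬v_2 ∨ ¬v_4) forces v_4 = False.
Set v_3 = True.
  then (¬v_3 ∨ v_5) forces v_5 = True.
  then (¬v_5 ∨ ¬v_6 ∨ ¬v_7) forces v_6 = False.
All clauses satisfied.

v_0 = False; v_1 = False; v_2 = True; v_3 = True; v_4 = False; v_5 = True; v_6 = False; v_7 = True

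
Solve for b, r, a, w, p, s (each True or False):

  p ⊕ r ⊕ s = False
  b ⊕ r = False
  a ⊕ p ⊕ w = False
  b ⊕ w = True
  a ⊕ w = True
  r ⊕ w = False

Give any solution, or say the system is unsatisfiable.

Unsatisfiable — no assignment works.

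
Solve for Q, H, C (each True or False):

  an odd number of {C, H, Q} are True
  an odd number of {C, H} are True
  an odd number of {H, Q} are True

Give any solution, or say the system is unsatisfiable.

Q: False, H: True, C: False

{C, H, Q}: 1 true → odd ✓
{C, H}: 1 true → odd ✓
{H, Q}: 1 true → odd ✓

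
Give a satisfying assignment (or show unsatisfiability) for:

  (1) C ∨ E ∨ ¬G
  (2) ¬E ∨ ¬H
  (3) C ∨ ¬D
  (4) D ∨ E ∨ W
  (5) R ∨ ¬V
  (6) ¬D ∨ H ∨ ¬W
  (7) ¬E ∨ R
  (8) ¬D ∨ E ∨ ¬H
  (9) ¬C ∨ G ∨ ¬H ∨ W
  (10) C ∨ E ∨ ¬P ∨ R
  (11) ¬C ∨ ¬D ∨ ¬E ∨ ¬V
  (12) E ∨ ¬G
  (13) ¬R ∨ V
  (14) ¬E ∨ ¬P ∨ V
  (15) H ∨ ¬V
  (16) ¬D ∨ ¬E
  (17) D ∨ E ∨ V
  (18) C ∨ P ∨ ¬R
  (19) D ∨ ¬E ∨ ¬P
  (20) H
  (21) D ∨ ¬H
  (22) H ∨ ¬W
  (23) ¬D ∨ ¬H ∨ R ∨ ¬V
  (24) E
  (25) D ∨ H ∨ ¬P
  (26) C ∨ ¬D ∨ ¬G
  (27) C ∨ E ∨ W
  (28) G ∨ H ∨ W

The formula is unsatisfiable.

Case H = True:
  (¬E ∨ ¬H) forces E = False.
  Clause (E) is falsified — contradiction.
Case H = False:
  Clause (H) is falsified — contradiction.
Both cases fail, so the formula is unsatisfiable.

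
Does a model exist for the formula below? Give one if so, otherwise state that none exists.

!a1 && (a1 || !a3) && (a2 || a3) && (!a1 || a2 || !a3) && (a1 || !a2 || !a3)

Unit clause (!a1) forces a1 = False.
In (a1 || !a3) only !a3 is left, so a3 = False.
In (a2 || a3) only a2 is left, so a2 = True.
Check each clause:
  (!a1): !a1 holds.
  (a1 || !a3): !a3 holds.
  (a2 || a3): a2 holds.
  (!a1 || a2 || !a3): !a1 holds.
  (a1 || !a2 || !a3): !a3 holds.
All clauses satisfied.

a1: False, a2: True, a3: False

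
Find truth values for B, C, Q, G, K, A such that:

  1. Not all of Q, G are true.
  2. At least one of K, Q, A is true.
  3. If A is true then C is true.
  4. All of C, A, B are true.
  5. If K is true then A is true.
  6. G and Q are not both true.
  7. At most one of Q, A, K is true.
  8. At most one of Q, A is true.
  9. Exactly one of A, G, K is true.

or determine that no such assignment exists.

B = True; C = True; Q = False; G = False; K = False; A = True

  (1) {Q, G}: 0/2 true — not all ✓
  (2) {K, Q, A}: 1 true — at least one ✓
  (3) A=T ⇒ C: T ✓
  (4) {C, A, B}: all 3 true ✓
  (5) K=F ⇒ A: vacuous ✓
  (6) G=F, Q=F — not both ✓
  (7) {Q, A, K}: 1 true — at most one ✓
  (8) {Q, A}: 1 true — at most one ✓
  (9) {A, G, K}: 1 true — exactly one ✓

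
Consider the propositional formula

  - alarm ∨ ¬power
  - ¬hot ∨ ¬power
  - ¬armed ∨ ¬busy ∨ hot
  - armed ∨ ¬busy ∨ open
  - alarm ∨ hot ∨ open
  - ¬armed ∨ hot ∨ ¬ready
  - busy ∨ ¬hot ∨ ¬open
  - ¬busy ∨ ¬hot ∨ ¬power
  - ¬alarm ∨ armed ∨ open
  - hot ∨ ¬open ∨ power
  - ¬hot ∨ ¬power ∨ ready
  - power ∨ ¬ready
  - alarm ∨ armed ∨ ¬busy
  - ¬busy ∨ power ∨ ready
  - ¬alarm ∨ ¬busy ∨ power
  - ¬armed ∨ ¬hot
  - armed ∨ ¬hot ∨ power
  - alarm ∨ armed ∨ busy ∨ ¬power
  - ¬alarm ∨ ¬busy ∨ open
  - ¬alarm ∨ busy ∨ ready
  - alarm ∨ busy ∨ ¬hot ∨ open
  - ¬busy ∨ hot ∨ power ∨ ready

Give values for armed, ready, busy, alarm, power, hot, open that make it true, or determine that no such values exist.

armed: False; ready: True; busy: True; alarm: True; power: True; hot: False; open: True

Set armed = False.
Set ready = True.
  then (power ∨ ¬ready) forces power = True.
  then (alarm ∨ ¬power) forces alarm = True.
  then (¬hot ∨ ¬power) forces hot = False.
  then (¬alarm ∨ armed ∨ open) forces open = True.
Set busy = True.
All clauses satisfied.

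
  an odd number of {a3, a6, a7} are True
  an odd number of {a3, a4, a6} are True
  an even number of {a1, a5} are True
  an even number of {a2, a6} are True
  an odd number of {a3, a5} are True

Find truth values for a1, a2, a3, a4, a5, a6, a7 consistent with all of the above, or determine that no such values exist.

a1: True; a2: False; a3: False; a4: True; a5: True; a6: False; a7: True

{a3, a6, a7}: 1 true → odd ✓
{a3, a4, a6}: 1 true → odd ✓
{a1, a5}: 2 true → even ✓
{a2, a6}: 0 true → even ✓
{a3, a5}: 1 true → odd ✓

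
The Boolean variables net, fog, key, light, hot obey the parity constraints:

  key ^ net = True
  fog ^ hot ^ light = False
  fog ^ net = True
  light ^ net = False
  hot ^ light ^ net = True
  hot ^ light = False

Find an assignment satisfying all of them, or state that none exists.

net = True, fog = False, key = False, light = True, hot = True

key ^ net = F ^ T = True ✓
fog ^ hot ^ light = F ^ T ^ T = False ✓
fog ^ net = F ^ T = True ✓
light ^ net = T ^ T = False ✓
hot ^ light ^ net = T ^ T ^ T = True ✓
hot ^ light = T ^ T = False ✓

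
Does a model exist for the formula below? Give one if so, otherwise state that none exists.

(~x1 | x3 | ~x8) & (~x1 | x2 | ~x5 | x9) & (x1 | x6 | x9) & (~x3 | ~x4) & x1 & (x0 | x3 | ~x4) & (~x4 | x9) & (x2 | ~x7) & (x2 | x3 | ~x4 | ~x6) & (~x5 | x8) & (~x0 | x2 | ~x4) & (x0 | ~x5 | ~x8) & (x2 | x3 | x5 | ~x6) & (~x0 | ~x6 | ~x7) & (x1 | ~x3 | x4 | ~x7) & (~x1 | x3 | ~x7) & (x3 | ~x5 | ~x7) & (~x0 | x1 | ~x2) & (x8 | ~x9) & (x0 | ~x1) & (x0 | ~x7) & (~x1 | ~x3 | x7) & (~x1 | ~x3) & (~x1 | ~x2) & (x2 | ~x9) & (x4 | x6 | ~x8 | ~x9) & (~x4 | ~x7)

Unit clause (x1) forces x1 = True.
In (x0 | ~x1) only x0 is left, so x0 = True.
In (~x1 | ~x3) only ~x3 is left, so x3 = False.
In (~x1 | ~x2) only ~x2 is left, so x2 = False.
In (x2 | ~x9) only ~x9 is left, so x9 = False.
In (~x1 | x3 | ~x8) only ~x8 is left, so x8 = False.
In (~x1 | x2 | ~x5 | x9) only ~x5 is left, so x5 = False.
In (~x4 | x9) only ~x4 is left, so x4 = False.
In (x2 | ~x7) only ~x7 is left, so x7 = False.
In (x2 | x3 | x5 | ~x6) only ~x6 is left, so x6 = False.
All clauses satisfied.

x0 = True; x1 = True; x2 = False; x3 = False; x4 = False; x5 = False; x6 = False; x7 = False; x8 = False; x9 = False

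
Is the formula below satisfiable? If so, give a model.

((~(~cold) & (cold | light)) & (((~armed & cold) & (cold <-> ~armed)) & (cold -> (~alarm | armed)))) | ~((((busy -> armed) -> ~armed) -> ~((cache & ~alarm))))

light: True, armed: False, busy: True, alarm: False, cold: True, cache: False

  ((~(~cold) & (cold | light)) & (((~armed & cold) & (cold <-> ~armed)) & (cold -> (~alarm | armed)))) | ~((((busy -> armed) -> ~armed) -> ~((cache & ~alarm)))) = True
    (~(~cold) & (cold | light)) & (((~armed & cold) & (cold <-> ~armed)) & (cold -> (~alarm | armed))) = True
      ~(~cold) & (cold | light) = True
        ~(~cold) = True
          ~cold = False
        cold | light = True
      ((~armed & cold) & (cold <-> ~armed)) & (cold -> (~alarm | armed)) = True
        (~armed & cold) & (cold <-> ~armed) = True
          ~armed & cold = True
            ~armed = True
          cold <-> ~armed = True
            ~armed = True
        cold -> (~alarm | armed) = True
          ~alarm | armed = True
            ~alarm = True
    ~((((busy -> armed) -> ~armed) -> ~((cache & ~alarm)))) = False
      ((busy -> armed) -> ~armed) -> ~((cache & ~alarm)) = True
        (busy -> armed) -> ~armed = True
          busy -> armed = False
          ~armed = True
        ~((cache & ~alarm)) = True
          cache & ~alarm = False
            ~alarm = True
The formula evaluates to True.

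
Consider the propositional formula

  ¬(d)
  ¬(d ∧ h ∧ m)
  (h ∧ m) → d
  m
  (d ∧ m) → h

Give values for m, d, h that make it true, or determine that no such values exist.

m = True; d = False; h = False

Unit clause (¬d) forces d = False.
Unit clause (m) forces m = True.
In (d ∨ ¬h ∨ ¬m) only ¬h is left, so h = False.
All clauses satisfied.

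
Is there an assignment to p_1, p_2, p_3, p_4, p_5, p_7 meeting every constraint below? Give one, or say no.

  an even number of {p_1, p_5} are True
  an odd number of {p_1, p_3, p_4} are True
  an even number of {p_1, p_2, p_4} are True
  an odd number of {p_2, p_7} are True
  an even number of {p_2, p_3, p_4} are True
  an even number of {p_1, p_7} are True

p_1 = False, p_2 = True, p_3 = False, p_4 = True, p_5 = False, p_7 = False

{p_1, p_5}: 0 true → even ✓
{p_1, p_3, p_4}: 1 true → odd ✓
{p_1, p_2, p_4}: 2 true → even ✓
{p_2, p_7}: 1 true → odd ✓
{p_2, p_3, p_4}: 2 true → even ✓
{p_1, p_7}: 0 true → even ✓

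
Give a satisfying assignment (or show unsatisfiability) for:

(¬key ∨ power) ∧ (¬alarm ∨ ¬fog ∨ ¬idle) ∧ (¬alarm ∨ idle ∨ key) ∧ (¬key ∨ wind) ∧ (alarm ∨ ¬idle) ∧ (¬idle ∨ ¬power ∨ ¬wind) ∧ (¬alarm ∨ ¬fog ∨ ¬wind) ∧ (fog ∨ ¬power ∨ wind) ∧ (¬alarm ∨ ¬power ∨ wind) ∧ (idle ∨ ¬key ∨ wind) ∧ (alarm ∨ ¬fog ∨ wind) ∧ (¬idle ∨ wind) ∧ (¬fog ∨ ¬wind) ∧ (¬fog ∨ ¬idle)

power = False; key = False; alarm = True; wind = True; fog = False; idle = True

Set power = False.
  then (¬key ∨ power) forces key = False.
Set alarm = True.
  then (¬alarm ∨ idle ∨ key) forces idle = True.
  then (¬idle ∨ wind) forces wind = True.
  then (¬fog ∨ ¬wind) forces fog = False.
All clauses satisfied.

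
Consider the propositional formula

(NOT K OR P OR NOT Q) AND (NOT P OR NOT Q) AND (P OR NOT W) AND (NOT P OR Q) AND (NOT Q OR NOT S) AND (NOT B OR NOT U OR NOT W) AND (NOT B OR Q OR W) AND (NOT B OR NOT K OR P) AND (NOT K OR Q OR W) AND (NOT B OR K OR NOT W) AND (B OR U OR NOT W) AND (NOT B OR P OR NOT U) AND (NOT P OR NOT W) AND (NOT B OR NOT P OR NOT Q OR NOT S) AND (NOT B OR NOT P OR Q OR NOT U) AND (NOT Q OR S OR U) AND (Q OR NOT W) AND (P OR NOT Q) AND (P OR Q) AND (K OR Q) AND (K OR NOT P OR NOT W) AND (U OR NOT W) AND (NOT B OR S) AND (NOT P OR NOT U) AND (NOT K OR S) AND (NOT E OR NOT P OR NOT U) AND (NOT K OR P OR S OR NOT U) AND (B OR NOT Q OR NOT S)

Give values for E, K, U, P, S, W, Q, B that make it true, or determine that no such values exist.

The formula is unsatisfiable.

Case Q = True:
  (NOT P OR NOT Q) forces P = False.
  Clause (P OR NOT Q) is falsified — contradiction.
Case Q = False:
  (NOT P OR Q) forces P = False.
  Clause (P OR Q) is falsified — contradiction.
Both cases fail, so the formula is unsatisfiable.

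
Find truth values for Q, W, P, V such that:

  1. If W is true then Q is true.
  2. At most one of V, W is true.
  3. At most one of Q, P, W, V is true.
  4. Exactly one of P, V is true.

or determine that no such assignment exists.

Q = False, W = False, P = False, V = True

  (1) W=F ⇒ Q: vacuous ✓
  (2) {V, W}: 1 true — at most one ✓
  (3) {Q, P, W, V}: 1 true — at most one ✓
  (4) {P, V}: 1 true — exactly one ✓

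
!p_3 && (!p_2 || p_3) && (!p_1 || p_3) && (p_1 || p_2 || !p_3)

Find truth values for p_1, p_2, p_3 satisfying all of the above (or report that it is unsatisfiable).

p_1 = False; p_2 = False; p_3 = False

Unit clause (!p_3) forces p_3 = False.
In (!p_2 || p_3) only !p_2 is left, so p_2 = False.
In (!p_1 || p_3) only !p_1 is left, so p_1 = False.
Check each clause:
  (!p_3): !p_3 holds.
  (!p_2 || p_3): !p_2 holds.
  (!p_1 || p_3): !p_1 holds.
  (p_1 || p_2 || !p_3): !p_3 holds.
All clauses satisfied.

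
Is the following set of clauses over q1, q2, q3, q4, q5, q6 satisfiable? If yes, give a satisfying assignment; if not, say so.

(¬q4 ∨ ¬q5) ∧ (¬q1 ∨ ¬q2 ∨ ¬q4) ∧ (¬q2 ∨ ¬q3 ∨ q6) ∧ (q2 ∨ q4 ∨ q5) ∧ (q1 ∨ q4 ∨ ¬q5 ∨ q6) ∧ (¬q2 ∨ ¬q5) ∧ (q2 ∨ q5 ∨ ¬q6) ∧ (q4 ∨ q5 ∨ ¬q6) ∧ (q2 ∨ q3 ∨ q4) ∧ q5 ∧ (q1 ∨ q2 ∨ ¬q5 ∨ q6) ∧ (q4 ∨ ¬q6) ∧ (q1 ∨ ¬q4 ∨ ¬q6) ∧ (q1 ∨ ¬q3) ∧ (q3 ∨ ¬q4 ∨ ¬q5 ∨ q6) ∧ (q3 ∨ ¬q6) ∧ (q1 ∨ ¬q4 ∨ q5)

q1 = True, q2 = False, q3 = True, q4 = False, q5 = True, q6 = False

Unit clause (q5) forces q5 = True.
In (¬q4 ∨ ¬q5) only ¬q4 is left, so q4 = False.
In (¬q2 ∨ ¬q5) only ¬q2 is left, so q2 = False.
In (q2 ∨ q3 ∨ q4) only q3 is left, so q3 = True.
In (q4 ∨ ¬q6) only ¬q6 is left, so q6 = False.
In (q1 ∨ ¬q3) only q1 is left, so q1 = True.
All clauses satisfied.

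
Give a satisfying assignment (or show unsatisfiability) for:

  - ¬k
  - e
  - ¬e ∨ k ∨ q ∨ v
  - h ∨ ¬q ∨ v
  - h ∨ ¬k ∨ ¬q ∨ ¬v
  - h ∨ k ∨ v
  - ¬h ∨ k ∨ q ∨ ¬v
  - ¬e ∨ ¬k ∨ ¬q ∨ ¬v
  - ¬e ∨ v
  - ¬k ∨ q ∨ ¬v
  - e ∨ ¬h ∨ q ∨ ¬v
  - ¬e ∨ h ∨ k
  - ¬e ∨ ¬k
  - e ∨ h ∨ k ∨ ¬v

q=T; v=T; e=T; k=F; h=T

Unit clause (¬k) forces k = False.
Unit clause (e) forces e = True.
In (¬e ∨ v) only v is left, so v = True.
In (¬e ∨ h ∨ k) only h is left, so h = True.
In (¬h ∨ k ∨ q ∨ ¬v) only q is left, so q = True.
All clauses satisfied.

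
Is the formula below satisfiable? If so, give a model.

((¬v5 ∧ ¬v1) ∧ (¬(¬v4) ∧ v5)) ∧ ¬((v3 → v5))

Unsatisfiable — no assignment works.

Case v5 = True: the conjunct ¬v5 is False.
Case v5 = False: the conjunct v5 is False.
Both cases fail — unsatisfiable.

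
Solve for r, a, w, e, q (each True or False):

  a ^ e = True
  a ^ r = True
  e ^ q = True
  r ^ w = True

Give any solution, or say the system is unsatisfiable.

r = False, a = True, w = True, e = False, q = True

a ^ e = T ^ F = True ✓
a ^ r = T ^ F = True ✓
e ^ q = F ^ T = True ✓
r ^ w = F ^ T = True ✓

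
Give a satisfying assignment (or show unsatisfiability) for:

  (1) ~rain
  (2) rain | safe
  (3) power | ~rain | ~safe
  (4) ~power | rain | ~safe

rain=F, power=F, safe=T

Unit clause (~rain) forces rain = False.
In (rain | safe) only safe is left, so safe = True.
In (~power | rain | ~safe) only ~power is left, so power = False.
All clauses satisfied.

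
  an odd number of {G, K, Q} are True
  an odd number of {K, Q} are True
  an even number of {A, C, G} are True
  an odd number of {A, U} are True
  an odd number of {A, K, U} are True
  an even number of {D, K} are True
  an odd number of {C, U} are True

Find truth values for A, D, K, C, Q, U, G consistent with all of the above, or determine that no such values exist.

A = True; D = False; K = False; C = True; Q = True; U = False; G = False

{G, K, Q}: 1 true → odd ✓
{K, Q}: 1 true → odd ✓
{A, C, G}: 2 true → even ✓
{A, U}: 1 true → odd ✓
{A, K, U}: 1 true → odd ✓
{D, K}: 0 true → even ✓
{C, U}: 1 true → odd ✓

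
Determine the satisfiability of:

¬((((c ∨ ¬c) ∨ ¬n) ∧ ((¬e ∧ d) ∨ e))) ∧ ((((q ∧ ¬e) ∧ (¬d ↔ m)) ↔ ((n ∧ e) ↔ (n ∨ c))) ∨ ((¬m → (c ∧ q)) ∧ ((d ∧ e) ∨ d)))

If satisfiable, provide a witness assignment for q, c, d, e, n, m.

q = False, c = False, d = False, e = False, n = True, m = False

  ¬((((c ∨ ¬c) ∨ ¬n) ∧ ((¬e ∧ d) ∨ e))) = True
    ((c ∨ ¬c) ∨ ¬n) ∧ ((¬e ∧ d) ∨ e) = False
      (c ∨ ¬c) ∨ ¬n = True
        c ∨ ¬c = True
          ¬c = True
        ¬n = False
      (¬e ∧ d) ∨ e = False
        ¬e ∧ d = False
          ¬e = True
  (((q ∧ ¬e) ∧ (¬d ↔ m)) ↔ ((n ∧ e) ↔ (n ∨ c))) ∨ ((¬m → (c ∧ q)) ∧ ((d ∧ e) ∨ d)) = True
    ((q ∧ ¬e) ∧ (¬d ↔ m)) ↔ ((n ∧ e) ↔ (n ∨ c)) = True
      (q ∧ ¬e) ∧ (¬d ↔ m) = False
        q ∧ ¬e = False
          ¬e = True
        ¬d ↔ m = False
          ¬d = True
      (n ∧ e) ↔ (n ∨ c) = False
        n ∧ e = False
        n ∨ c = True
    (¬m → (c ∧ q)) ∧ ((d ∧ e) ∨ d) = False
      ¬m → (c ∧ q) = False
        ¬m = True
        c ∧ q = False
      (d ∧ e) ∨ d = False
        d ∧ e = False
Both conjuncts True, so the formula holds.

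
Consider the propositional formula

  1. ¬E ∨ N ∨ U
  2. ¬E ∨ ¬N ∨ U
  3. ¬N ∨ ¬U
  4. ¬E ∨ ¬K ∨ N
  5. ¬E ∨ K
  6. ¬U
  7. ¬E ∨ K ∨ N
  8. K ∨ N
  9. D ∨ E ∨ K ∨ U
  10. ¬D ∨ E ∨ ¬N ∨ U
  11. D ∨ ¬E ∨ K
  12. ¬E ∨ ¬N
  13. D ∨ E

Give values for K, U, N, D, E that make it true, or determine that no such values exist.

Unit clause (¬U) forces U = False.
Try K = False:
  (¬E ∨ K) forces E = False.
  (K ∨ N) forces N = True.
  (D ∨ E ∨ K ∨ U) forces D = True.
  clause (¬D ∨ E ∨ ¬N ∨ U) is falsified — backtrack.
So K = True.
Set N = False.
  then (¬E ∨ N ∨ U) forces E = False.
  then (D ∨ E) forces D = True.
All clauses satisfied.

K: True, U: False, N: False, D: True, E: False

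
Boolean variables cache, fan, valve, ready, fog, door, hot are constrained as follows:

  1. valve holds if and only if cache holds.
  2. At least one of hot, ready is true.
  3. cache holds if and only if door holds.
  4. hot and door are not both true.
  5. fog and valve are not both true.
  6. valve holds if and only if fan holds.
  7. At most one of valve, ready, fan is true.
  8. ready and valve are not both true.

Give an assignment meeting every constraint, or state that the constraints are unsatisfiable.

cache = False; fan = False; valve = False; ready = False; fog = False; door = False; hot = True

  (1) valve=F, cache=F — same ✓
  (2) {hot, ready}: 1 true — at least one ✓
  (3) cache=F, door=F — same ✓
  (4) hot=T, door=F — not both ✓
  (5) fog=F, valve=F — not both ✓
  (6) valve=F, fan=F — same ✓
  (7) {valve, ready, fan}: 0 true — at most one ✓
  (8) ready=F, valve=F — not both ✓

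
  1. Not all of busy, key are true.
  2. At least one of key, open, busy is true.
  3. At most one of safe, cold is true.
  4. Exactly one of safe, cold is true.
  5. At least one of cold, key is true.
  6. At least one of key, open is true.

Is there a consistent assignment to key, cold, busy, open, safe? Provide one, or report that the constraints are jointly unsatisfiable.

key=F, cold=T, busy=T, open=T, safe=F

  (1) {busy, key}: 1/2 true — not all ✓
  (2) {key, open, busy}: 2 true — at least one ✓
  (3) {safe, cold}: 1 true — at most one ✓
  (4) {safe, cold}: 1 true — exactly one ✓
  (5) {cold, key}: 1 true — at least one ✓
  (6) {key, open}: 1 true — at least one ✓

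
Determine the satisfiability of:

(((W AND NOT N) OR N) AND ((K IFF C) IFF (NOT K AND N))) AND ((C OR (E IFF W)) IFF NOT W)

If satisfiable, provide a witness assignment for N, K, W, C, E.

N: True; K: True; W: False; C: False; E: False

  ((W AND NOT N) OR N) AND ((K IFF C) IFF (NOT K AND N)) = True
    (W AND NOT N) OR N = True
      W AND NOT N = False
        NOT N = False
    (K IFF C) IFF (NOT K AND N) = True
      K IFF C = False
      NOT K AND N = False
        NOT K = False
  (C OR (E IFF W)) IFF NOT W = True
    C OR (E IFF W) = True
      E IFF W = True
    NOT W = True
Both conjuncts True, so the formula holds.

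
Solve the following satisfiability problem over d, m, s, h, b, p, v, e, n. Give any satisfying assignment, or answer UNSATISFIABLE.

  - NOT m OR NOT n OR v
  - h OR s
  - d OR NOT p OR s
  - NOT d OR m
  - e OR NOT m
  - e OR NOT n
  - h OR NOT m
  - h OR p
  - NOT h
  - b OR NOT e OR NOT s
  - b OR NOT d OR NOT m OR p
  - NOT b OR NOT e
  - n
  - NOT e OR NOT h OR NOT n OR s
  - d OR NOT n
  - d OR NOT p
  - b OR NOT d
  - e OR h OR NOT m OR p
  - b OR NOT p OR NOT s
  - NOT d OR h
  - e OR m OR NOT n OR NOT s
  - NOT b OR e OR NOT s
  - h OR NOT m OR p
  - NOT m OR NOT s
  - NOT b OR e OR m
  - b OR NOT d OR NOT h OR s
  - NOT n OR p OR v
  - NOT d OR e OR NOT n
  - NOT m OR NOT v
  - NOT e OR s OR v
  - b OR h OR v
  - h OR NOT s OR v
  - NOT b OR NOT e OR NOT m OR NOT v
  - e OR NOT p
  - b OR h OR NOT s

Unsatisfiable

Case h = True:
  Clause (NOT h) is falsified — contradiction.
Case h = False:
  (h OR s) forces s = True.
  (h OR NOT m) forces m = False.
  (NOT d OR m) forces d = False.
  (h OR p) forces p = True.
  Clause (d OR NOT p) is falsified — contradiction.
Both cases fail, so the formula is unsatisfiable.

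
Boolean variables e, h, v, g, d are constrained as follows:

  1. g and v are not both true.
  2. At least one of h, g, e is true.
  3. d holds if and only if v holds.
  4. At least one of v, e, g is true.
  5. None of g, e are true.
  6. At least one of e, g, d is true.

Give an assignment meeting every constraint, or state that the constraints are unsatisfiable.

e = False; h = True; v = True; g = False; d = True

  (1) g=F, v=T — not both ✓
  (2) {h, g, e}: 1 true — at least one ✓
  (3) d=T, v=T — same ✓
  (4) {v, e, g}: 1 true — at least one ✓
  (5) {g, e}: 0 true — none ✓
  (6) {e, g, d}: 1 true — at least one ✓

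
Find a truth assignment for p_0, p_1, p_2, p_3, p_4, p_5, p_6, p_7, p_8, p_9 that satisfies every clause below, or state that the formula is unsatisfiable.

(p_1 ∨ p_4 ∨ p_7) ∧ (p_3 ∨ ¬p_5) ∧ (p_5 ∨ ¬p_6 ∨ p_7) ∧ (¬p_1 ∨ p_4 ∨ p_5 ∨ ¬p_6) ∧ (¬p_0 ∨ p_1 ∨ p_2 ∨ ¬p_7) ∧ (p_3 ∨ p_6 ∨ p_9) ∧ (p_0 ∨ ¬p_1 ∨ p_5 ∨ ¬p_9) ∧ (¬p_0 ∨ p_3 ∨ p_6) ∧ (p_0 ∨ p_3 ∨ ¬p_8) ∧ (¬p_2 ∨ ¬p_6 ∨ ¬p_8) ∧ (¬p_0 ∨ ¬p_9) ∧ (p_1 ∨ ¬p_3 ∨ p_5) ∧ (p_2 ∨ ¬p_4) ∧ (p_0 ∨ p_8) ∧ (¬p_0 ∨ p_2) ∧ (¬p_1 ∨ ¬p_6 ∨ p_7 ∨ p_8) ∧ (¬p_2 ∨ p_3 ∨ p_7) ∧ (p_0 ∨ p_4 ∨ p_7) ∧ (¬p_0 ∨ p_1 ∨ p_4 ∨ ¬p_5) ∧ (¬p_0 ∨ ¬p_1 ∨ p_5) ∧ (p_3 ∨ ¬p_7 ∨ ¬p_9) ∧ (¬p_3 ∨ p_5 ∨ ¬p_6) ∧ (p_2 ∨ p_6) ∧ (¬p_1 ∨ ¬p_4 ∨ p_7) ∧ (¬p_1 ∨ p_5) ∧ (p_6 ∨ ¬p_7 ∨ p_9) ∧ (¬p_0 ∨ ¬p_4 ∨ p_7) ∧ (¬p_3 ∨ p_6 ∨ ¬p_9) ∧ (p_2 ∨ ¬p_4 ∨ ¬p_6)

p_0: True, p_1: True, p_2: True, p_3: True, p_4: False, p_5: True, p_6: True, p_7: True, p_8: False, p_9: False

Set p_0 = True.
  then (¬p_0 ∨ ¬p_9) forces p_9 = False.
  then (¬p_0 ∨ p_2) forces p_2 = True.
Set p_1 = True.
  then (¬p_0 ∨ ¬p_1 ∨ p_5) forces p_5 = True.
  then (p_3 ∨ ¬p_5) forces p_3 = True.
Set p_4 = False.
Set p_6 = True.
  then (¬p_2 ∨ ¬p_6 ∨ ¬p_8) forces p_8 = False.
  then (¬p_1 ∨ ¬p_6 ∨ p_7 ∨ p_8) forces p_7 = True.
All clauses satisfied.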